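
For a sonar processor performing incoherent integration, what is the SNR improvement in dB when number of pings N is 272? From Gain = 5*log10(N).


Gain = 5*log10(272) = 12.17

12.17 dB


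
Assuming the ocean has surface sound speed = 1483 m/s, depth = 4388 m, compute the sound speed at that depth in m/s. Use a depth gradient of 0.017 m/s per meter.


c = 1483 + 0.017 * 4388 = 1557.596

1557.596 m/s


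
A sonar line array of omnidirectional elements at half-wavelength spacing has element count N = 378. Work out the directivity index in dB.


DI = 10*log10(378) = 25.77

25.77 dB


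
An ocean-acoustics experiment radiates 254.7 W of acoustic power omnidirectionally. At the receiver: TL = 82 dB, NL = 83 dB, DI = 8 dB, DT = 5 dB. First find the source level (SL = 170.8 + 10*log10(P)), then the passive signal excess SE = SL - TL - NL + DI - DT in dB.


Step 1: SL = 170.8 + 10*log10(254.7) = 194.86 dB
Step 2: SE = SL - TL - NL + DI - DT = 194.86 - 82 - 83 + 8 - 5 = 32.86

32.86 dB


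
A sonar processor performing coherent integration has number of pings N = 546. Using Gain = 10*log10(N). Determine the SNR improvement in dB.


Gain = 10*log10(546) = 27.37

27.37 dB


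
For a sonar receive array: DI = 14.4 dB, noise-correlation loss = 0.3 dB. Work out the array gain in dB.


AG = DI - L_corr = 14.4 - 0.3 = 14.1

14.1 dB


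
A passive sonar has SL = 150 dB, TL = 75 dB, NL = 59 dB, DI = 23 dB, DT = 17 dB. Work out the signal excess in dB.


SE = SL - TL - NL + DI - DT = 150 - 75 - 59 + 23 - 17 = 22

22 dB


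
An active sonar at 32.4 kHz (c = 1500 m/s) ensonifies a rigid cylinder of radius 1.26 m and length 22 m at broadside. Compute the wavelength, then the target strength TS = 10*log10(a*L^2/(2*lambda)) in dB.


Step 1: lambda = c/f = 1500/32400 = 0.0463 m
Step 2: TS = 10*log10(a*L^2/(2*lambda)) = 10*log10(1.26*22^2/(2*0.0463)) = 38.19

38.19 dB


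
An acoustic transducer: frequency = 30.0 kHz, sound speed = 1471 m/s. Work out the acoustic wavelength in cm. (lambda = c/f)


4.9 cm


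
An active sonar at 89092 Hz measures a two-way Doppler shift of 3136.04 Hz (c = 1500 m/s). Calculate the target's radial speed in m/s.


From fd = 2*f*v/c, v = c*fd/(2*f) = 1500 * 3136.04 / (2*89092) = 26.4

26.4 m/s


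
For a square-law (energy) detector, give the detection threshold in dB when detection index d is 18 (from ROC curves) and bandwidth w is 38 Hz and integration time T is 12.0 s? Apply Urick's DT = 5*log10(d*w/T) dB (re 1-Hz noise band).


8.78 dB


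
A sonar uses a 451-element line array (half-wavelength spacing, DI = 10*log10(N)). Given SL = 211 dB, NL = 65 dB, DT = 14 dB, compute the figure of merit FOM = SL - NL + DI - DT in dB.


Step 1: DI = 10*log10(451) = 26.54 dB
Step 2: FOM = SL - NL + DI - DT = 211 - 65 + 26.54 - 14 = 158.54

158.54 dB


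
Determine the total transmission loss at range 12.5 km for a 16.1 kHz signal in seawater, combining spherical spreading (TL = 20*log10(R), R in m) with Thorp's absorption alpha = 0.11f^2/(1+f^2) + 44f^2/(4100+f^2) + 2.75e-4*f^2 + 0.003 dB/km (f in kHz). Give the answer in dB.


Step 1 (Thorp): alpha = 0.11*259.21/(1+259.21) + 44*259.21/(4100+259.21) + 2.75e-4*259.21 + 0.003 = 2.8002 dB/km
Step 2: TL_spread = 20*log10(12500) = 81.94 dB
Step 3: TL_abs = alpha*R = 2.8002 * 12.5 = 35.0 dB
Step 4: TL_total = 81.94 + 35.0 = 116.94

116.94 dB


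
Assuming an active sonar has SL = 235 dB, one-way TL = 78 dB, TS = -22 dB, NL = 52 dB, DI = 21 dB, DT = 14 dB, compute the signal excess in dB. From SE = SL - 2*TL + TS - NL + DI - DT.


12 dB


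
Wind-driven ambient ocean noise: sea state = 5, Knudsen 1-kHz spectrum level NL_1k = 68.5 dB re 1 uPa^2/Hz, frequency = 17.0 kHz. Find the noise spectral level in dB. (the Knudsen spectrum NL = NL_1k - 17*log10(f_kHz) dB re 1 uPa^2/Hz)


NL = NL_1k - 17*log10(f_kHz) = 68.5 - 17*log10(17.0) = 68.5 - (20.92) = 47.58

47.58 dB


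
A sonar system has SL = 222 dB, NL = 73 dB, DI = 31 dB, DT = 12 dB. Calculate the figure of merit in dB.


FOM = SL - NL + DI - DT = 222 - 73 + 31 - 12 = 168

168 dB


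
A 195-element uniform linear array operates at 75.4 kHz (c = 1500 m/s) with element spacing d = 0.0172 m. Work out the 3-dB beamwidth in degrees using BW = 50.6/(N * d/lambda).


Step 1: lambda = 1500/75400 = 0.01989 m
Step 2: d/lambda = 0.0172/0.01989 = 0.8648
Step 3: BW = 50.6/(N * d/lambda) = 50.6/(195 * 0.8648) = 0.3

0.3 deg


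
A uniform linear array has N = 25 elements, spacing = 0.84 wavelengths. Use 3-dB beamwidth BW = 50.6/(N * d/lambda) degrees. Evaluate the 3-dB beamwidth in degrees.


BW = 50.6 / (25 * 0.84) = 50.6 / 21.0 = 2.41

2.41 deg


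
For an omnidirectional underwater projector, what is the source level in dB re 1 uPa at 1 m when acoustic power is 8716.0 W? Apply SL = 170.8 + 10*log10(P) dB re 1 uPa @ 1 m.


SL = 170.8 + 10*log10(8716.0) = 170.8 + 39.4 = 210.2

210.2 dB


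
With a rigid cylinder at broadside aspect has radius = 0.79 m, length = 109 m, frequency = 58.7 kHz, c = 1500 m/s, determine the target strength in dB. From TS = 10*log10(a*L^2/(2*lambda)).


52.64 dB


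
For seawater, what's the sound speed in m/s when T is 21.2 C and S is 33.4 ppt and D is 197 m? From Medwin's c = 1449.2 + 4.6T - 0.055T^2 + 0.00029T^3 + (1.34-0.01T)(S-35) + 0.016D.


1526.11 m/s


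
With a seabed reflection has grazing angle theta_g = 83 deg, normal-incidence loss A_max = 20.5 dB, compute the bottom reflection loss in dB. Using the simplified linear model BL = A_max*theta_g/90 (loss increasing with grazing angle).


BL = A_max * theta_g / 90 = 20.5 * 83 / 90 = 18.91

18.91 dB


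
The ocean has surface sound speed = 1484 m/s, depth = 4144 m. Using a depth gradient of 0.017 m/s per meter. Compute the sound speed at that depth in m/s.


1554.448 m/s


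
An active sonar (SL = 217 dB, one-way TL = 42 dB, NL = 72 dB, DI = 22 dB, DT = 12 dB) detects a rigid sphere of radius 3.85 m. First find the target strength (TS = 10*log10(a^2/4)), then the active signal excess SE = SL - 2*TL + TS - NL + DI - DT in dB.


Step 1: TS = 10*log10(3.85^2/4) = 5.69 dB
Step 2: SE = SL - 2*TL + TS - NL + DI - DT = 217 - 2*42 + (5.69) - 72 + 22 - 12 = 76.69

76.69 dB


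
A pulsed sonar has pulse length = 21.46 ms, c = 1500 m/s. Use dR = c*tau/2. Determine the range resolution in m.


dR = c*tau/2 = 1500 * 21.46e-3 / 2 = 16.095

16.095 m


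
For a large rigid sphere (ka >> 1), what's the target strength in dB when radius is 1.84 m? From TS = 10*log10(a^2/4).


TS = 10*log10(1.84^2 / 4) = 10*log10(0.8464) = -0.72

-0.72 dB


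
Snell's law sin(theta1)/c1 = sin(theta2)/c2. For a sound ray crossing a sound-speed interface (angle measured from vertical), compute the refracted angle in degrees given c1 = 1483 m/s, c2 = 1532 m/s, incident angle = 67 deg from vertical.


sin(theta2) = (c2/c1)*sin(theta1) = (1532/1483)*sin(67 deg) = 0.95092
theta2 = arcsin(0.95092) = 71.97

71.97 deg


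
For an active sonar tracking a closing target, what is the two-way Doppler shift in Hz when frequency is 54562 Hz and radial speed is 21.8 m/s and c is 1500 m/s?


fd = 2*f*v/c = 2 * 54562 * 21.8 / 1500 = 1585.94

1585.94 Hz


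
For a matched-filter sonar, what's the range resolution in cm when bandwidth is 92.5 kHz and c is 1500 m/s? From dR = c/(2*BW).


dR = c/(2*BW) = 1500 / (2 * 92.5e3) = 0.0081 m = 0.81 cm

0.81 cm


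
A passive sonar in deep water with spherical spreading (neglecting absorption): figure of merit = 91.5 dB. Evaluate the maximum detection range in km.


At max range FOM = TL, so 20*log10(R) = 91.5
R = 10^(91.5/20) = 37583.74 m = 37.58 km

37.58 km


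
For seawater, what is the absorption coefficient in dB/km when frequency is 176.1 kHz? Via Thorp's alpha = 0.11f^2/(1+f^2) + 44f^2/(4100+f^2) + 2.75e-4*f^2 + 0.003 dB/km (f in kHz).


f^2 = 31011.21
alpha = 0.11*31011.21/(1+31011.21) + 44*31011.21/(4100+31011.21) + 2.75e-4*31011.21 + 0.003 = 47.503

47.503 dB/km


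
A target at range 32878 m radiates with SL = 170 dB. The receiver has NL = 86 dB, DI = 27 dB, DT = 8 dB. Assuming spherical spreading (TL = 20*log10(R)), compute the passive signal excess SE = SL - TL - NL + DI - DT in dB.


Step 1: TL = 20*log10(32878) = 90.34 dB
Step 2: SE = 170 - 90.34 - 86 + 27 - 8 = 12.66

12.66 dB


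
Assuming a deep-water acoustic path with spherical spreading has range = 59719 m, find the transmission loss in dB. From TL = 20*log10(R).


TL = 20*log10(59719) = 95.52

95.52 dB


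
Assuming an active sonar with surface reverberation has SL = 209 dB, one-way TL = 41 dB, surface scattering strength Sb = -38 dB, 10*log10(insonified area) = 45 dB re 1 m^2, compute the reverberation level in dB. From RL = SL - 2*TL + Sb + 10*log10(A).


RL = SL - 2*TL + Sb + 10*log10(A) = 209 - 2*41 + (-38) + 45 = 134

134 dB


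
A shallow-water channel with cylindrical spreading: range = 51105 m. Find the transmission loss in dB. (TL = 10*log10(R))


TL = 10*log10(51105) = 47.08

47.08 dB


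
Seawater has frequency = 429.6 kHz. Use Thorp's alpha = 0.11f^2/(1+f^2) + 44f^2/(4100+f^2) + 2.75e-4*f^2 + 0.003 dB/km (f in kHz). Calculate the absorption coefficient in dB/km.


f^2 = 184556.16
alpha = 0.11*184556.16/(1+184556.16) + 44*184556.16/(4100+184556.16) + 2.75e-4*184556.16 + 0.003 = 93.91

93.91 dB/km


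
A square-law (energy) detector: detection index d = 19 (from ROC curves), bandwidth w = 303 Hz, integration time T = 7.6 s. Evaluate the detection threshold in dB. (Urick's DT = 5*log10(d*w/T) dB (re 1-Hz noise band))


DT = 5*log10(d*w/T) = 5*log10(19 * 303 / 7.6) = 5*log10(757.5) = 14.4

14.4 dB


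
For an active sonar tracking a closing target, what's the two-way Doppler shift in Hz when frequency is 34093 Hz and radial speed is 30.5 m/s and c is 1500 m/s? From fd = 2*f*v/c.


fd = 2*f*v/c = 2 * 34093 * 30.5 / 1500 = 1386.45

1386.45 Hz


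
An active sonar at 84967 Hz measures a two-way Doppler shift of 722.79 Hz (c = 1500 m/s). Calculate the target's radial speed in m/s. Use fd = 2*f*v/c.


From fd = 2*f*v/c, v = c*fd/(2*f) = 1500 * 722.79 / (2*84967) = 6.38

6.38 m/s


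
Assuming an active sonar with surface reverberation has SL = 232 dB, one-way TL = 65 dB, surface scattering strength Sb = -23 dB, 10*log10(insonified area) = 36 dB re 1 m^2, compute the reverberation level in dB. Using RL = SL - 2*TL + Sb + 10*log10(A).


RL = SL - 2*TL + Sb + 10*log10(A) = 232 - 2*65 + (-23) + 36 = 115

115 dB


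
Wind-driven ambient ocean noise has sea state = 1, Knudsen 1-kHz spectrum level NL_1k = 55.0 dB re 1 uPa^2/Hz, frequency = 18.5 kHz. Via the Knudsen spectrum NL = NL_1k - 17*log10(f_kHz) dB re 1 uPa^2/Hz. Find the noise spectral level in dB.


NL = NL_1k - 17*log10(f_kHz) = 55.0 - 17*log10(18.5) = 55.0 - (21.54) = 33.46

33.46 dB


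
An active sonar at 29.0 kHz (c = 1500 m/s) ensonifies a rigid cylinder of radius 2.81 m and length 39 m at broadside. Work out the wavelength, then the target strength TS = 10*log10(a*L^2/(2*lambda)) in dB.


Step 1: lambda = c/f = 1500/29000 = 0.05172 m
Step 2: TS = 10*log10(a*L^2/(2*lambda)) = 10*log10(2.81*39^2/(2*0.05172)) = 46.16

46.16 dB


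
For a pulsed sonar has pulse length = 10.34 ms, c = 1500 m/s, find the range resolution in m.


7.755 m


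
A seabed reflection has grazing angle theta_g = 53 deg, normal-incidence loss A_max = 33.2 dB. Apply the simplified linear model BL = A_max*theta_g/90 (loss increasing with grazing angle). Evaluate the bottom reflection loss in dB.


BL = A_max * theta_g / 90 = 33.2 * 53 / 90 = 19.55

19.55 dB


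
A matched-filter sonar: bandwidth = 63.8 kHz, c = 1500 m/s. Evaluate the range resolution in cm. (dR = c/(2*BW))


1.18 cm


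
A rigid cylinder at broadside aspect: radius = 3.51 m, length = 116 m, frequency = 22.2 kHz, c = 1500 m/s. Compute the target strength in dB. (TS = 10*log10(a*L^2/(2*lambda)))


55.43 dB


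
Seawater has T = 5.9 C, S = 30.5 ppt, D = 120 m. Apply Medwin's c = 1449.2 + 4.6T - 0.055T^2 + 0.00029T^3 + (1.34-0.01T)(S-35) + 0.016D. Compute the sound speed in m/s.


c = 1449.2 + 4.6*5.9 - 0.055*5.9^2 + 0.00029*5.9^3 + (1.34 - 0.01*5.9)*(30.5 - 35) + 0.016*120 = 1470.64

1470.64 m/s


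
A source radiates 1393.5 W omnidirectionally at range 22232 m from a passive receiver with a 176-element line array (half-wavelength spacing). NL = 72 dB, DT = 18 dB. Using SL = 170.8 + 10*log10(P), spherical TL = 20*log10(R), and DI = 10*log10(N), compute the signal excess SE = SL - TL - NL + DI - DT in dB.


Step 1: SL = 170.8 + 10*log10(1393.5) = 202.24 dB
Step 2: TL = 20*log10(22232) = 86.94 dB
Step 3: DI = 10*log10(176) = 22.46 dB
Step 4: SE = SL - TL - NL + DI - DT = 202.24 - 86.94 - 72 + 22.46 - 18 = 47.76

47.76 dB


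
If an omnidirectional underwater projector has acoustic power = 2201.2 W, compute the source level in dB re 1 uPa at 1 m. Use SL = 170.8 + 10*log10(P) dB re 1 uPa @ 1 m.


204.23 dB


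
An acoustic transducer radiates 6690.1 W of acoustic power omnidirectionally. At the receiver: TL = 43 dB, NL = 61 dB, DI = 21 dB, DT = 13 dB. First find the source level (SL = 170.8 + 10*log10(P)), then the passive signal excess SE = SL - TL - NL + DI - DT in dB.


Step 1: SL = 170.8 + 10*log10(6690.1) = 209.05 dB
Step 2: SE = SL - TL - NL + DI - DT = 209.05 - 43 - 61 + 21 - 13 = 113.05

113.05 dB


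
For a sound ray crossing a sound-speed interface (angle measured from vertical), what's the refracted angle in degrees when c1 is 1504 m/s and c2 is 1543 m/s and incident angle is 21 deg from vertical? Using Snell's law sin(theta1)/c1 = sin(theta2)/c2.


21.57 deg


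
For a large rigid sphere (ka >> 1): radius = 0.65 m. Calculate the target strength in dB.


TS = 10*log10(0.65^2 / 4) = 10*log10(0.105625) = -9.76

-9.76 dB


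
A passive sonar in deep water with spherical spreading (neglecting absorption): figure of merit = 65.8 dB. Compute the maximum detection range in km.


At max range FOM = TL, so 20*log10(R) = 65.8
R = 10^(65.8/20) = 1949.84 m = 1.95 km

1.95 km


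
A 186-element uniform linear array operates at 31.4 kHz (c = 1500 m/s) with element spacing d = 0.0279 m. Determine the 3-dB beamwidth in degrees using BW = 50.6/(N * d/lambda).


0.47 deg


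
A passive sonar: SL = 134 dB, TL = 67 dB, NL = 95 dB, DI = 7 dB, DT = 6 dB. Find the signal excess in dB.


SE = SL - TL - NL + DI - DT = 134 - 67 - 95 + 7 - 6 = -27

-27 dB


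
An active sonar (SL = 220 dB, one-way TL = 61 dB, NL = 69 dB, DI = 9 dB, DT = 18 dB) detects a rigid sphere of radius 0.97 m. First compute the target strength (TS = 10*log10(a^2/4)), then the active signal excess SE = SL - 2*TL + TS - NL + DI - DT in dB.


Step 1: TS = 10*log10(0.97^2/4) = -6.29 dB
Step 2: SE = SL - 2*TL + TS - NL + DI - DT = 220 - 2*61 + (-6.29) - 69 + 9 - 18 = 13.71

13.71 dB


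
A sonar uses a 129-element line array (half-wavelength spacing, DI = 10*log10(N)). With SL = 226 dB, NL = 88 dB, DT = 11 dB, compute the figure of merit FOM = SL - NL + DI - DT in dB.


Step 1: DI = 10*log10(129) = 21.11 dB
Step 2: FOM = SL - NL + DI - DT = 226 - 88 + 21.11 - 11 = 148.11

148.11 dB


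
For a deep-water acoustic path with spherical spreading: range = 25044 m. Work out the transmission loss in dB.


TL = 20*log10(25044) = 87.97

87.97 dB


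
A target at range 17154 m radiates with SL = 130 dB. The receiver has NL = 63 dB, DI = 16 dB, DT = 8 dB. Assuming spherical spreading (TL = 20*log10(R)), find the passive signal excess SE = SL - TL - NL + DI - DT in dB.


Step 1: TL = 20*log10(17154) = 84.69 dB
Step 2: SE = 130 - 84.69 - 63 + 16 - 8 = -9.69

-9.69 dB


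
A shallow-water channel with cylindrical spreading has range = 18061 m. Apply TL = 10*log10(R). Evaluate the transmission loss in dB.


TL = 10*log10(18061) = 42.57

42.57 dB


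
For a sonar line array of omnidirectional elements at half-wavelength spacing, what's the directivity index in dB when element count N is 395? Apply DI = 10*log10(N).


25.97 dB


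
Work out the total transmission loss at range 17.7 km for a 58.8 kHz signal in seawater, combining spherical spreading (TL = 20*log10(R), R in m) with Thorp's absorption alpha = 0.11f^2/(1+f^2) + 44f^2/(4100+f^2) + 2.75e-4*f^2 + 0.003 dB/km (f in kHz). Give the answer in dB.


Step 1 (Thorp): alpha = 0.11*3457.44/(1+3457.44) + 44*3457.44/(4100+3457.44) + 2.75e-4*3457.44 + 0.003 = 21.1932 dB/km
Step 2: TL_spread = 20*log10(17700) = 84.96 dB
Step 3: TL_abs = alpha*R = 21.1932 * 17.7 = 375.12 dB
Step 4: TL_total = 84.96 + 375.12 = 460.08

460.08 dB


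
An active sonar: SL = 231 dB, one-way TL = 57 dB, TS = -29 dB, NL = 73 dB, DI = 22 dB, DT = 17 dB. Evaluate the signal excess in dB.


SE = SL - 2*TL + TS - NL + DI - DT = 231 - 2*57 + (-29) - 73 + 22 - 17 = 20

20 dB


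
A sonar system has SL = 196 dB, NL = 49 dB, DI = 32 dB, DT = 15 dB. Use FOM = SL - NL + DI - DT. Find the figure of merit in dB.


164 dB


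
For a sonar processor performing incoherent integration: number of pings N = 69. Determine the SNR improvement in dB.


9.19 dB


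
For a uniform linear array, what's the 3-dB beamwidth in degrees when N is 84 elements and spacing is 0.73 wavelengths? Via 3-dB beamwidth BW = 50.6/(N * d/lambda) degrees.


0.83 deg


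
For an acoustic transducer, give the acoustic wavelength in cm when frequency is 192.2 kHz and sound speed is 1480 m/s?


lambda = c/f = 1480 / 192200 = 0.0077 m = 0.77 cm

0.77 cm


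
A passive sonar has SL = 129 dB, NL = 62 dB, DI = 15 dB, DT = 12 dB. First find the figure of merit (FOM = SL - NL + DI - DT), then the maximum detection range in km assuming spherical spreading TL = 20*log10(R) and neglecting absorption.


Step 1: FOM = SL - NL + DI - DT = 129 - 62 + 15 - 12 = 70 dB
Step 2: at max range FOM = TL = 20*log10(R), so R = 10^(70/20) = 3162.28 m = 3.16 km

3.16 km


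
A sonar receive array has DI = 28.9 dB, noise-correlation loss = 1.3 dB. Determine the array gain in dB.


27.6 dB


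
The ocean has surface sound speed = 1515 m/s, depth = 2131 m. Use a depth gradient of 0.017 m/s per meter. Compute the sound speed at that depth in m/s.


c = 1515 + 0.017 * 2131 = 1551.227

1551.227 m/s


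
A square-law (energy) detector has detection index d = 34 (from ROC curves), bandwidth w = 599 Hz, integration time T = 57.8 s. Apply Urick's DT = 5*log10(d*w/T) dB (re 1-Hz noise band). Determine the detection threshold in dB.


DT = 5*log10(d*w/T) = 5*log10(34 * 599 / 57.8) = 5*log10(352.35) = 12.73

12.73 dB


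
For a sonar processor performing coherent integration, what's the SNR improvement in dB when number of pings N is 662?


28.21 dB


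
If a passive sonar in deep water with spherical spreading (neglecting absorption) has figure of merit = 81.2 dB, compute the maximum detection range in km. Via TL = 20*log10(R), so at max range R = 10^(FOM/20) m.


At max range FOM = TL, so 20*log10(R) = 81.2
R = 10^(81.2/20) = 11481.54 m = 11.48 km

11.48 km


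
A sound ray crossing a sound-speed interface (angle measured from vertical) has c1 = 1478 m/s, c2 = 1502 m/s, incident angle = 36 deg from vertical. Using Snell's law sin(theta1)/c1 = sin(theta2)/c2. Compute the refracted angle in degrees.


sin(theta2) = (c2/c1)*sin(theta1) = (1502/1478)*sin(36 deg) = 0.59733
theta2 = arcsin(0.59733) = 36.68

36.68 deg


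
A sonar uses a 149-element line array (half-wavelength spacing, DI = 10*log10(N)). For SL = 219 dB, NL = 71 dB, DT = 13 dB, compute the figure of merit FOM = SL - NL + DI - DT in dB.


156.73 dB


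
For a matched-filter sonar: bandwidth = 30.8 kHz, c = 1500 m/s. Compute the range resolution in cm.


2.44 cm


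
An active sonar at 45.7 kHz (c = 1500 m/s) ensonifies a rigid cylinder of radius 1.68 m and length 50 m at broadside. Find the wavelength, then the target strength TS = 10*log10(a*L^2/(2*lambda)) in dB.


Step 1: lambda = c/f = 1500/45700 = 0.03282 m
Step 2: TS = 10*log10(a*L^2/(2*lambda)) = 10*log10(1.68*50^2/(2*0.03282)) = 48.06

48.06 dB


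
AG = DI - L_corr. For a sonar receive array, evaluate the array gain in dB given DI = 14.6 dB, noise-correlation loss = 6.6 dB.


AG = DI - L_corr = 14.6 - 6.6 = 8.0

8.0 dB


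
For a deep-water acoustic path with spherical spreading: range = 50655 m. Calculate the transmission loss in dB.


94.09 dB


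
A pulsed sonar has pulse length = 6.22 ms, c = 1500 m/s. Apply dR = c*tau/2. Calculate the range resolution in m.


dR = c*tau/2 = 1500 * 6.22e-3 / 2 = 4.665

4.665 m


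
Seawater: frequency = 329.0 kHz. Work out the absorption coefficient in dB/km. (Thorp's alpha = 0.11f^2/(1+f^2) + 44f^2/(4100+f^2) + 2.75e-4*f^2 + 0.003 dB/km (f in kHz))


f^2 = 108241.0
alpha = 0.11*108241.0/(1+108241.0) + 44*108241.0/(4100+108241.0) + 2.75e-4*108241.0 + 0.003 = 72.273

72.273 dB/km


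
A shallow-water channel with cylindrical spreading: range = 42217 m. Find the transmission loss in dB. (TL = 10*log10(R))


TL = 10*log10(42217) = 46.25

46.25 dB


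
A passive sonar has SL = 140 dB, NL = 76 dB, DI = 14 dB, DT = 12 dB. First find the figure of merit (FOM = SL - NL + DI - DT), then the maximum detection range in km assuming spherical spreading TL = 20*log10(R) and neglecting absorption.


Step 1: FOM = SL - NL + DI - DT = 140 - 76 + 14 - 12 = 66 dB
Step 2: at max range FOM = TL = 20*log10(R), so R = 10^(66/20) = 1995.26 m = 2.0 km

2.0 km


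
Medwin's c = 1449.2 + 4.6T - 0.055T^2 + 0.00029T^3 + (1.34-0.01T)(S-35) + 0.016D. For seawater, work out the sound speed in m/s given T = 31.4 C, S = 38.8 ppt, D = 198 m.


c = 1449.2 + 4.6*31.4 - 0.055*31.4^2 + 0.00029*31.4^3 + (1.34 - 0.01*31.4)*(38.8 - 35) + 0.016*198 = 1555.46

1555.46 m/s


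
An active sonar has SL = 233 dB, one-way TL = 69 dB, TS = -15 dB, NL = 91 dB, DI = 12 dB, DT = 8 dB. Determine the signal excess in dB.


-7 dB


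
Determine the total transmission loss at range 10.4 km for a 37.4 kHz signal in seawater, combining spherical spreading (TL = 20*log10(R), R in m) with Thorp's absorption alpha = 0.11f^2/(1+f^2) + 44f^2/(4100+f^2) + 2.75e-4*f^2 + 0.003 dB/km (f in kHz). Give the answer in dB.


201.92 dB


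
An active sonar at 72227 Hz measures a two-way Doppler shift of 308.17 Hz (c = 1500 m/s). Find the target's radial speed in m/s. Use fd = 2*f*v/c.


From fd = 2*f*v/c, v = c*fd/(2*f) = 1500 * 308.17 / (2*72227) = 3.2

3.2 m/s


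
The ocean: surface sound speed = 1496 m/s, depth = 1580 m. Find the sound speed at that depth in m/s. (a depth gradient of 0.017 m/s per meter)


1522.86 m/s


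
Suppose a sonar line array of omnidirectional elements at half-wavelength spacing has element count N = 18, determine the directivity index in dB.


DI = 10*log10(18) = 12.55

12.55 dB


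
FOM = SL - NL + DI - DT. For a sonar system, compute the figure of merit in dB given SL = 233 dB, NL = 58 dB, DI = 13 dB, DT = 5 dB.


FOM = SL - NL + DI - DT = 233 - 58 + 13 - 5 = 183

183 dB


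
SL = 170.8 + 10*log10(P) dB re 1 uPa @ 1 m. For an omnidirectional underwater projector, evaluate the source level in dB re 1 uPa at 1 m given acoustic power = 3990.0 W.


SL = 170.8 + 10*log10(3990.0) = 170.8 + 36.01 = 206.81

206.81 dB


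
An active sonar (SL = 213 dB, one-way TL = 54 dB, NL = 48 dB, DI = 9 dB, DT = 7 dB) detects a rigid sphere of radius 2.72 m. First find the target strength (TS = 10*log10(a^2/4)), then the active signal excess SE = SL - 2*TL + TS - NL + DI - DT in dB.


Step 1: TS = 10*log10(2.72^2/4) = 2.67 dB
Step 2: SE = SL - 2*TL + TS - NL + DI - DT = 213 - 2*54 + (2.67) - 48 + 9 - 7 = 61.67

61.67 dB


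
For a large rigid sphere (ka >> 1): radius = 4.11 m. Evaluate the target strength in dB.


TS = 10*log10(4.11^2 / 4) = 10*log10(4.223025) = 6.26

6.26 dB


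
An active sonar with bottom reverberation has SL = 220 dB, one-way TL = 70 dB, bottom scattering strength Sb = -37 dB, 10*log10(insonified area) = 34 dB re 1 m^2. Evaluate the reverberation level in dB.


77 dB


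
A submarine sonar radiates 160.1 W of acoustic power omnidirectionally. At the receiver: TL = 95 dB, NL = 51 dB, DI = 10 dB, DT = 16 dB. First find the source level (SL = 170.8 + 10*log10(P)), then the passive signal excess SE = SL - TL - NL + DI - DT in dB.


Step 1: SL = 170.8 + 10*log10(160.1) = 192.84 dB
Step 2: SE = SL - TL - NL + DI - DT = 192.84 - 95 - 51 + 10 - 16 = 40.84

40.84 dB


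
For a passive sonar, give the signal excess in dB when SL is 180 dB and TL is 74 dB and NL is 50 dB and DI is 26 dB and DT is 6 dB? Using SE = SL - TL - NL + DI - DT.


76 dB


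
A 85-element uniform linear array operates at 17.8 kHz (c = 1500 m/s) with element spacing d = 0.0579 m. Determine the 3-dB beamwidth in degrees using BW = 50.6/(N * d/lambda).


Step 1: lambda = 1500/17800 = 0.08427 m
Step 2: d/lambda = 0.0579/0.08427 = 0.6871
Step 3: BW = 50.6/(N * d/lambda) = 50.6/(85 * 0.6871) = 0.87

0.87 deg


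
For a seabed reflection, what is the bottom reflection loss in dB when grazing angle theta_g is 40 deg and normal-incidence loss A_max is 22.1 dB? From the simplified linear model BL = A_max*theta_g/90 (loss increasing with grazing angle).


BL = A_max * theta_g / 90 = 22.1 * 40 / 90 = 9.82

9.82 dB


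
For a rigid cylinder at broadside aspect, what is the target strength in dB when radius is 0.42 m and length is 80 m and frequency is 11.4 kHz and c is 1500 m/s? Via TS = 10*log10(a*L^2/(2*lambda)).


lambda = 1500/11400 = 0.13158 m
TS = 10*log10(0.42*80^2/(2*0.13158)) = 40.09

40.09 dB


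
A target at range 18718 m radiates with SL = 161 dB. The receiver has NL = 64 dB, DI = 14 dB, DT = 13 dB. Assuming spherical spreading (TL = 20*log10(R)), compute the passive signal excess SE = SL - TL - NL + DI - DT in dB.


12.55 dB


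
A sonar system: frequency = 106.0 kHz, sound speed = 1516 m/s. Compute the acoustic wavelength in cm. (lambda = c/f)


lambda = c/f = 1516 / 106000 = 0.0143 m = 1.43 cm

1.43 cm


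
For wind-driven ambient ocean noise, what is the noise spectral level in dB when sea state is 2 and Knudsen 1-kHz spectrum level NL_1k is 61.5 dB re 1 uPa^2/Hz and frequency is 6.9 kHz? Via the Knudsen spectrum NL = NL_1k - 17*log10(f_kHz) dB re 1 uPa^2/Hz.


NL = NL_1k - 17*log10(f_kHz) = 61.5 - 17*log10(6.9) = 61.5 - (14.26) = 47.24

47.24 dB


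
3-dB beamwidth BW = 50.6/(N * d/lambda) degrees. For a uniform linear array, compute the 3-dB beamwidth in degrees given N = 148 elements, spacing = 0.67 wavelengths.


BW = 50.6 / (148 * 0.67) = 50.6 / 99.16 = 0.51

0.51 deg


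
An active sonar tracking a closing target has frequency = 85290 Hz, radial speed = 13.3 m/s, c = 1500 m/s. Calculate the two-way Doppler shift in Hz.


fd = 2*f*v/c = 2 * 85290 * 13.3 / 1500 = 1512.48

1512.48 Hz


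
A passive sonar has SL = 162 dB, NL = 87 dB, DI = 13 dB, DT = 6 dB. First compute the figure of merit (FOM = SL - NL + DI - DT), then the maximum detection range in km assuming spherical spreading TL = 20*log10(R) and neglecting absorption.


Step 1: FOM = SL - NL + DI - DT = 162 - 87 + 13 - 6 = 82 dB
Step 2: at max range FOM = TL = 20*log10(R), so R = 10^(82/20) = 12589.25 m = 12.59 km

12.59 km


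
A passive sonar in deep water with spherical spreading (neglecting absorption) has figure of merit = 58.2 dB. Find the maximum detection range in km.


At max range FOM = TL, so 20*log10(R) = 58.2
R = 10^(58.2/20) = 812.83 m = 0.81 km

0.81 km


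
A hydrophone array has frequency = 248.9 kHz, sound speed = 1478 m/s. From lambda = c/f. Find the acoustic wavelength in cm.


lambda = c/f = 1478 / 248900 = 0.0059 m = 0.59 cm

0.59 cm


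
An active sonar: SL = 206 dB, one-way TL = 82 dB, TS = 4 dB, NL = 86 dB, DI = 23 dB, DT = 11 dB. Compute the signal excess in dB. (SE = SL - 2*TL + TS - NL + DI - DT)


-28 dB


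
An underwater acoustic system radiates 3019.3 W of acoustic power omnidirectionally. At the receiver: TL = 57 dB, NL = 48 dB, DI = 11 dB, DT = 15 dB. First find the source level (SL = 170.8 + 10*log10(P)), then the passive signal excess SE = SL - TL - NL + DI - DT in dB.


Step 1: SL = 170.8 + 10*log10(3019.3) = 205.6 dB
Step 2: SE = SL - TL - NL + DI - DT = 205.6 - 57 - 48 + 11 - 15 = 96.6

96.6 dB


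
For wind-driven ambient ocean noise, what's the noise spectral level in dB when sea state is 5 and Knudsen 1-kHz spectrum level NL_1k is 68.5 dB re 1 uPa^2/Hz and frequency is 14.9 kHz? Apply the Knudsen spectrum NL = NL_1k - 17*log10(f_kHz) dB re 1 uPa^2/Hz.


NL = NL_1k - 17*log10(f_kHz) = 68.5 - 17*log10(14.9) = 68.5 - (19.94) = 48.56

48.56 dB


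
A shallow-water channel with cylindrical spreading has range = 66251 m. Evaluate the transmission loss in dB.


48.21 dB


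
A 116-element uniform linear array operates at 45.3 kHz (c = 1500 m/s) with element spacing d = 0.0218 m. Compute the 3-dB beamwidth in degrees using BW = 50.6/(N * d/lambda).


0.66 deg


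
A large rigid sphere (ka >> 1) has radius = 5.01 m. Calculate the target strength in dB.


7.98 dB


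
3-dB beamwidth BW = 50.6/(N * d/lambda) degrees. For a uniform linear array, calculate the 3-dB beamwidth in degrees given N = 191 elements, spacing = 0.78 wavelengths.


0.34 deg


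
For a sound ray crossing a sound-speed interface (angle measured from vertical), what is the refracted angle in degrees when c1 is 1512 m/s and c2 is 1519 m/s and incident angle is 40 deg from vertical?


sin(theta2) = (c2/c1)*sin(theta1) = (1519/1512)*sin(40 deg) = 0.64576
theta2 = arcsin(0.64576) = 40.22

40.22 deg


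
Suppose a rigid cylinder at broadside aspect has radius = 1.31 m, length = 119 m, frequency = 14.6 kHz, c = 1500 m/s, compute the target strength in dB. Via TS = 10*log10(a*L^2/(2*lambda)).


lambda = 1500/14600 = 0.10274 m
TS = 10*log10(1.31*119^2/(2*0.10274)) = 49.56

49.56 dB


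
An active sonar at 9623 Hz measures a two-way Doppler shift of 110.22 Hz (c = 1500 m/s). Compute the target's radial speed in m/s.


8.59 m/s


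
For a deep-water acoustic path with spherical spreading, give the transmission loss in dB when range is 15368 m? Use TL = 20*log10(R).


TL = 20*log10(15368) = 83.73

83.73 dB


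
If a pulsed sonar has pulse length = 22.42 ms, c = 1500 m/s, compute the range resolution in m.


dR = c*tau/2 = 1500 * 22.42e-3 / 2 = 16.815

16.815 m


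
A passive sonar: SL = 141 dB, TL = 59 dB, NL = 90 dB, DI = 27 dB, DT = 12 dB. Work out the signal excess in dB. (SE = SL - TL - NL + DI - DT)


7 dB


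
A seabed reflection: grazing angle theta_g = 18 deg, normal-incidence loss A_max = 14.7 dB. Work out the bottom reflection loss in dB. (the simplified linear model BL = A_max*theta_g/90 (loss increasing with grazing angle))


BL = A_max * theta_g / 90 = 14.7 * 18 / 90 = 2.94

2.94 dB


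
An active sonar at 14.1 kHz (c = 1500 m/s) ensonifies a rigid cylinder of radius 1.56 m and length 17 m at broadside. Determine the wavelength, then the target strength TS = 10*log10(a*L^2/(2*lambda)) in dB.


Step 1: lambda = c/f = 1500/14100 = 0.10638 m
Step 2: TS = 10*log10(a*L^2/(2*lambda)) = 10*log10(1.56*17^2/(2*0.10638)) = 33.26

33.26 dB


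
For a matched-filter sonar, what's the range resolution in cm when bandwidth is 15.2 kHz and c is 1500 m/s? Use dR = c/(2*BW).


dR = c/(2*BW) = 1500 / (2 * 15.2e3) = 0.0493 m = 4.93 cm

4.93 cm


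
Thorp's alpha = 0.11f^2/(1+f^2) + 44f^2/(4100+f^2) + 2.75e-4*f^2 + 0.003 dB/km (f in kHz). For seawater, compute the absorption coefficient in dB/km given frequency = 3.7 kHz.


f^2 = 13.69
alpha = 0.11*13.69/(1+13.69) + 44*13.69/(4100+13.69) + 2.75e-4*13.69 + 0.003 = 0.256

0.256 dB/km


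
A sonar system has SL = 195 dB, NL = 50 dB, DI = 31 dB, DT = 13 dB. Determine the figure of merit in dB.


FOM = SL - NL + DI - DT = 195 - 50 + 31 - 13 = 163

163 dB


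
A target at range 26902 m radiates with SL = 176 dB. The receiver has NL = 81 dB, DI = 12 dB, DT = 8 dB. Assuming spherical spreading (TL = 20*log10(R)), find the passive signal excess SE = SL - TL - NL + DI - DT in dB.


Step 1: TL = 20*log10(26902) = 88.6 dB
Step 2: SE = 176 - 88.6 - 81 + 12 - 8 = 10.4

10.4 dB


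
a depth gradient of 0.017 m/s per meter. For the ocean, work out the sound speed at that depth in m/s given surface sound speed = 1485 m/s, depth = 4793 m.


1566.481 m/s


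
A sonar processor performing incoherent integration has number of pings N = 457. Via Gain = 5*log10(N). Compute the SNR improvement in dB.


Gain = 5*log10(457) = 13.3

13.3 dB


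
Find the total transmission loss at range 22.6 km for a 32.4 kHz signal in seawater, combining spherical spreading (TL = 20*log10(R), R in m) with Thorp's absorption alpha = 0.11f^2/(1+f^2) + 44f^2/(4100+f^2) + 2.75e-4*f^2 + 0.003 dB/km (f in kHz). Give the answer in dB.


Step 1 (Thorp): alpha = 0.11*1049.76/(1+1049.76) + 44*1049.76/(4100+1049.76) + 2.75e-4*1049.76 + 0.003 = 9.3708 dB/km
Step 2: TL_spread = 20*log10(22600) = 87.08 dB
Step 3: TL_abs = alpha*R = 9.3708 * 22.6 = 211.78 dB
Step 4: TL_total = 87.08 + 211.78 = 298.86

298.86 dB


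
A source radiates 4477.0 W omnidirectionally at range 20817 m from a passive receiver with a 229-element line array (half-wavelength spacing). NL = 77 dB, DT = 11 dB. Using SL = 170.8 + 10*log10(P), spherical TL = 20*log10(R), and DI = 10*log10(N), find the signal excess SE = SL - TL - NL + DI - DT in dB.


56.54 dB


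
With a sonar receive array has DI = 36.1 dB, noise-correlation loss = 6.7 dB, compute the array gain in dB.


AG = DI - L_corr = 36.1 - 6.7 = 29.4

29.4 dB


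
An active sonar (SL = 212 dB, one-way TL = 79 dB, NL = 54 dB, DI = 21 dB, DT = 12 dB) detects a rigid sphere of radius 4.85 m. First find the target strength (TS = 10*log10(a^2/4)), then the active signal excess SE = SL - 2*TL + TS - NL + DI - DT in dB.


Step 1: TS = 10*log10(4.85^2/4) = 7.69 dB
Step 2: SE = SL - 2*TL + TS - NL + DI - DT = 212 - 2*79 + (7.69) - 54 + 21 - 12 = 16.69

16.69 dB


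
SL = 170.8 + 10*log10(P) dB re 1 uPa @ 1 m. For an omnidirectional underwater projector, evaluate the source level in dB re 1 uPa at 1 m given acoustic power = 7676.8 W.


SL = 170.8 + 10*log10(7676.8) = 170.8 + 38.85 = 209.65

209.65 dB


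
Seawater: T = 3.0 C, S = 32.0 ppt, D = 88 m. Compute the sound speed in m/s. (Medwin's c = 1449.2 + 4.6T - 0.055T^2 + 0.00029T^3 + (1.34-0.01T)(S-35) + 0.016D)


c = 1449.2 + 4.6*3.0 - 0.055*3.0^2 + 0.00029*3.0^3 + (1.34 - 0.01*3.0)*(32.0 - 35) + 0.016*88 = 1459.99

1459.99 m/s


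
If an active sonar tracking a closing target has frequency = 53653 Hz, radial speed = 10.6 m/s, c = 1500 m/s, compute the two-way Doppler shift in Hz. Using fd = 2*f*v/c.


fd = 2*f*v/c = 2 * 53653 * 10.6 / 1500 = 758.3

758.3 Hz


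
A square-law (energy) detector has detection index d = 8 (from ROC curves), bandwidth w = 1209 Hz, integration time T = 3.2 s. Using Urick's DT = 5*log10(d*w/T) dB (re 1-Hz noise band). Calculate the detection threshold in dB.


17.4 dB


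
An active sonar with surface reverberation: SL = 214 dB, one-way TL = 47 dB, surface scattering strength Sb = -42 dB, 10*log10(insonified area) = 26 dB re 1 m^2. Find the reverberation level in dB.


RL = SL - 2*TL + Sb + 10*log10(A) = 214 - 2*47 + (-42) + 26 = 104

104 dB


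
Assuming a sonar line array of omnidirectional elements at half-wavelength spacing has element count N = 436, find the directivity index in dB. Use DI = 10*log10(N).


DI = 10*log10(436) = 26.39

26.39 dB


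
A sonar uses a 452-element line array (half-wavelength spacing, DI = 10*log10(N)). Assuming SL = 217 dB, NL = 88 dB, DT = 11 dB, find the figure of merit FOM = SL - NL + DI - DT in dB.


144.55 dB


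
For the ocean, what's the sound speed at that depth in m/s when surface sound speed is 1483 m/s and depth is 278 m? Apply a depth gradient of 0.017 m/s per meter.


c = 1483 + 0.017 * 278 = 1487.726

1487.726 m/s


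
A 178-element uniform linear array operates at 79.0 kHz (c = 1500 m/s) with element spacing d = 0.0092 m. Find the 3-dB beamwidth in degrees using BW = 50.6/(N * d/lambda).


Step 1: lambda = 1500/79000 = 0.01899 m
Step 2: d/lambda = 0.0092/0.01899 = 0.4845
Step 3: BW = 50.6/(N * d/lambda) = 50.6/(178 * 0.4845) = 0.59

0.59 deg


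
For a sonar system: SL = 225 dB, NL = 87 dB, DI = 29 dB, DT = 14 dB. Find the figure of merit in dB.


153 dB


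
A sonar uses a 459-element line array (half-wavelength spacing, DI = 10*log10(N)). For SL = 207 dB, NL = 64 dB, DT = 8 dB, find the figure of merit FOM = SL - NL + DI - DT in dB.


Step 1: DI = 10*log10(459) = 26.62 dB
Step 2: FOM = SL - NL + DI - DT = 207 - 64 + 26.62 - 8 = 161.62

161.62 dB


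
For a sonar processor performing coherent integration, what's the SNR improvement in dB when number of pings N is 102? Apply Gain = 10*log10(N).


Gain = 10*log10(102) = 20.09

20.09 dB


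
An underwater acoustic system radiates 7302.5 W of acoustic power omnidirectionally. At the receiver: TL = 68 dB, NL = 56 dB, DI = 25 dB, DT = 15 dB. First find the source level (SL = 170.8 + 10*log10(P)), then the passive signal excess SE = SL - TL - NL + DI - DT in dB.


Step 1: SL = 170.8 + 10*log10(7302.5) = 209.43 dB
Step 2: SE = SL - TL - NL + DI - DT = 209.43 - 68 - 56 + 25 - 15 = 95.43

95.43 dB


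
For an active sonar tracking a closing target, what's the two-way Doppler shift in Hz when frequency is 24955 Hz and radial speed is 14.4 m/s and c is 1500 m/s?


fd = 2*f*v/c = 2 * 24955 * 14.4 / 1500 = 479.14

479.14 Hz


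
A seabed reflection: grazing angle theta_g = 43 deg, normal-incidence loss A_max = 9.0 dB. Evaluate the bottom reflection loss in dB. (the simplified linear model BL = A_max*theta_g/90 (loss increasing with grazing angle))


4.3 dB


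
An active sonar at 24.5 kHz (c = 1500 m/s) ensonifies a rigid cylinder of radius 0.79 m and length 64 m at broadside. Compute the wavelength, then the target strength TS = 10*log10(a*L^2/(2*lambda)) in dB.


Step 1: lambda = c/f = 1500/24500 = 0.06122 m
Step 2: TS = 10*log10(a*L^2/(2*lambda)) = 10*log10(0.79*64^2/(2*0.06122)) = 44.22

44.22 dB


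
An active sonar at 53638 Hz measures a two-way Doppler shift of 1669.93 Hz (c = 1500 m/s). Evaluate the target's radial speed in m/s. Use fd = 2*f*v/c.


From fd = 2*f*v/c, v = c*fd/(2*f) = 1500 * 1669.93 / (2*53638) = 23.35

23.35 m/s


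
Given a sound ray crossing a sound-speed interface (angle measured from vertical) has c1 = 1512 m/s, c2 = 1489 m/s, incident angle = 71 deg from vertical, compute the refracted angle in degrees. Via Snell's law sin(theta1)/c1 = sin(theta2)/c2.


sin(theta2) = (c2/c1)*sin(theta1) = (1489/1512)*sin(71 deg) = 0.93114
theta2 = arcsin(0.93114) = 68.61

68.61 deg


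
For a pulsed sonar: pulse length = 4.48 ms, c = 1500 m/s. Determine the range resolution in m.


dR = c*tau/2 = 1500 * 4.48e-3 / 2 = 3.36

3.36 m


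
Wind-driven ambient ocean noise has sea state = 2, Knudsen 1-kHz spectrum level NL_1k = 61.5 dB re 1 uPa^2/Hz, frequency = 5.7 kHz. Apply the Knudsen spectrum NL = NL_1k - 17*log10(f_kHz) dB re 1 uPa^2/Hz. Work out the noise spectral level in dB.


NL = NL_1k - 17*log10(f_kHz) = 61.5 - 17*log10(5.7) = 61.5 - (12.85) = 48.65

48.65 dB


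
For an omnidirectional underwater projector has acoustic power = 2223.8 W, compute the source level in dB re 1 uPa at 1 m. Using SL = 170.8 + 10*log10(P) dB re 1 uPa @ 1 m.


204.27 dB


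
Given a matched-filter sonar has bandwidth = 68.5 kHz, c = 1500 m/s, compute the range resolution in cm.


dR = c/(2*BW) = 1500 / (2 * 68.5e3) = 0.0109 m = 1.09 cm

1.09 cm
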